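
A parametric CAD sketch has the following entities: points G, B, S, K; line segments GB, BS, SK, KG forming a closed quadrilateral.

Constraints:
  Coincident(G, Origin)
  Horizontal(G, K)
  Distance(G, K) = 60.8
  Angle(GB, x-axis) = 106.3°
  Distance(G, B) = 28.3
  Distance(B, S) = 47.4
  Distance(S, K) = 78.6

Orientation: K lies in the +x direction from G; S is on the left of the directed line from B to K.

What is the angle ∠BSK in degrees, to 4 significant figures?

66.58°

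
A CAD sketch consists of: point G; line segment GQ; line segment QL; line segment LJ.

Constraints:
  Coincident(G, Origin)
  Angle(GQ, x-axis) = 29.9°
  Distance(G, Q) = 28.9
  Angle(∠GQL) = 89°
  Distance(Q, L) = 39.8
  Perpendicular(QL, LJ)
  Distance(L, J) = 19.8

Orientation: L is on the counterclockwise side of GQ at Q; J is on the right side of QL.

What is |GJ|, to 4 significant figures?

62.57

G is at the origin; GQ runs at 29.9° with length 28.9, so Q = 28.9·(cos 29.9°, sin 29.9°) = (25.05, 14.41). ∠GQL = 89.0°, so QL runs at 29.9° + (180° − 89.0°) = 120.9° from the x-axis; with |QL| = 39.8, L = Q + 39.8·(cos 120.9°, sin 120.9°) = (4.614, 48.56). QL is perpendicular to LJ; with |LJ| = 19.8 on the right of QL, J = L + 19.8·(0.8581, 0.5135) = (21.60, 58.73). Then |GJ| = |J − G| = 62.57.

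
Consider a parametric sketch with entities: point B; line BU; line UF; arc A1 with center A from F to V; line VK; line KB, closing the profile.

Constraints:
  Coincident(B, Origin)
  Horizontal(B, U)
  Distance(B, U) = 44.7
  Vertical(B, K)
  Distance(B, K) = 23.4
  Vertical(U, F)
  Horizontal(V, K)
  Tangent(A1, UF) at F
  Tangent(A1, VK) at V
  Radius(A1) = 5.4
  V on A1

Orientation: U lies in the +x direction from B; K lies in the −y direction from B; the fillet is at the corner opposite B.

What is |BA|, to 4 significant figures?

43.23

B is at the origin; BU is horizontal with |BU| = 44.7 and U on the +x side, so U = (44.70, 0.000). B and K share the same x with |BK| = 23.4 and K on the −y side, so K = (0.000, -23.40). The virtual corner opposite B is at (44.70, -23.40). Tangency of A1 to UF means the radius AF is perpendicular to UF and the tangent condition forces AV to be normal to VK, with radius 5.4, so the center A sits 5.4 in from both sides at A = (39.30, -18.00). Then |BA| = |A − B| = 43.23.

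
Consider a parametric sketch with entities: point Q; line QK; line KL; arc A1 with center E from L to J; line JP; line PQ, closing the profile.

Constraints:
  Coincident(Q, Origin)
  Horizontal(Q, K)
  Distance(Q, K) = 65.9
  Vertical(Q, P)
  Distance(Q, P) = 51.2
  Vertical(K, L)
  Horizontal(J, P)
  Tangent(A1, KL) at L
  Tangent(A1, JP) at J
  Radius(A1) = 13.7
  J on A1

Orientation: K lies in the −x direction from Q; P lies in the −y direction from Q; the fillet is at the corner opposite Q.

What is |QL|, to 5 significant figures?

75.823

Q is at the origin; Q and K share the same y with |QK| = 65.9 and K on the −x side, so K = (-65.900, 0.0000). QP is vertical with |QP| = 51.2 and P on the −y side, so P = (0.0000, -51.200). The virtual corner opposite Q is at (-65.900, -51.200). Tangency of A1 to KL means the radius EL is perpendicular to KL and tangency of A1 to JP means the radius EJ is perpendicular to JP, with radius 13.7, so the center E sits 13.7 in from both sides at E = (-52.200, -37.500). That places the tangent points at L = (-65.900, -37.500) on KL and J = (-52.200, -51.200) on JP. Then |QL| = |L − Q| = 75.823.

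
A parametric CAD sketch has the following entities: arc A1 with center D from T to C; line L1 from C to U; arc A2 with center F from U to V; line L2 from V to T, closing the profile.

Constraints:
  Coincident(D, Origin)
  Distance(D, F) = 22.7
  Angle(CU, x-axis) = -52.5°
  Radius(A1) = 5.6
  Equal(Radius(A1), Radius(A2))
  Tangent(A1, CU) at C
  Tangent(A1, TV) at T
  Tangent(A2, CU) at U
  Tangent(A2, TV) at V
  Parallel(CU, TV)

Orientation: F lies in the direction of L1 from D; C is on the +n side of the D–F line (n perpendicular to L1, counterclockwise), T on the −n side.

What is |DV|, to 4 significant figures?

23.38

The slot axis is L1's direction at -52.5°, so u = (cos -52.5°, sin -52.5°) = (0.6088, -0.7934) and n = (−sin -52.5°, cos -52.5°) = (0.7934, 0.6088). D is at the origin and F lies 22.7 along u from D, so F = 22.7·u = (13.82, -18.01). Tangency of A1 to both parallel lines with radius 5.6 puts C and T at D ± 5.6·n: C = (4.443, 3.409), T = (-4.443, -3.409). Equal radii place U and V the same way about F: U = F + 5.6·n = (18.26, -14.60), V = F − 5.6·n = (9.376, -21.42). Then |DV| = |V − D| = 23.38.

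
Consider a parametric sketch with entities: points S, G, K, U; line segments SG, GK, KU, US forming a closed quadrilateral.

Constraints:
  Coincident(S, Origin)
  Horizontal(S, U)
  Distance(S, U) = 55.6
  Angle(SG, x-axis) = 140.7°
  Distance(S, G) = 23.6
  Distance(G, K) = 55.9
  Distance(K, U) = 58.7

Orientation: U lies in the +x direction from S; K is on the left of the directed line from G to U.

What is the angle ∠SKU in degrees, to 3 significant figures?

57.9°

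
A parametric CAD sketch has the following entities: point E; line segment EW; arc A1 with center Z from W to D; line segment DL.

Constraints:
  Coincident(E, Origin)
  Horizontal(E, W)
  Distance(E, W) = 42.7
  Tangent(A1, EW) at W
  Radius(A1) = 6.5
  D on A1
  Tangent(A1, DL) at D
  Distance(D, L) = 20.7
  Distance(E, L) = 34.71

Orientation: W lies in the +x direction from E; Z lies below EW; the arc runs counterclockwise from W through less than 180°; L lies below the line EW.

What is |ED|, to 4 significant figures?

37.14

Checks: |EW| = 42.70 ✓; |ZD| = 6.500 ✓; ∠(ZD, DL) = 90.00° ✓; |DL| = 20.70 ✓; |EL| = 34.71 ✓.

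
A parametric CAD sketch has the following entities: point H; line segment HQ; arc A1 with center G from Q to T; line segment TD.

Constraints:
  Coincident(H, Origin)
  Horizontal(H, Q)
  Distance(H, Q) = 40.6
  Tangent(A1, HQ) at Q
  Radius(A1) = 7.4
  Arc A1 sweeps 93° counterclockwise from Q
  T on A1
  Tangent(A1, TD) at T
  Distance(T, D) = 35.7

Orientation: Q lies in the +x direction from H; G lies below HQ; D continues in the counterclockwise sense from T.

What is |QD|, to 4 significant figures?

43.79

H is at the origin; HQ is horizontal with |HQ| = 40.6 and Q on the +x side, so Q = (40.60, 0.000). A1 meets HQ tangentially, so GQ is at right angles to HQ, so G = Q + (0, -7.4) = (40.60, -7.400). On A1, Q sits at bearing 90° from G; a 93° counterclockwise sweep puts T at bearing 183°, so T = G + 7.4·(cos 183°, sin 183°) = (33.21, -7.787). A1 meets TD tangentially, so GT is at right angles to TD, so TD runs along (−sin 183°, cos 183°); with |TD| = 35.7, D = (35.08, -43.44). Then |QD| = |D − Q| = 43.79.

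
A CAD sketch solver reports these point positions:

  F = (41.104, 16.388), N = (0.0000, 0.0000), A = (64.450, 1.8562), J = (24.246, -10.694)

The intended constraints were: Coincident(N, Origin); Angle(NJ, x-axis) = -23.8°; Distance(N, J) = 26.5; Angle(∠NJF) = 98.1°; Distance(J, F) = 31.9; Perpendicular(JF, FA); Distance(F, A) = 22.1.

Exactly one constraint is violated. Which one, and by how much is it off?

Distance(F, A) = 22.1 — off by 5.40.

N = (0.00, 0.00) ✓; NJ at -23.80° ✓; |NJ| = 26.50 ✓; ∠NJF = 98.10° ✓; |JF| = 31.90 ✓; ∠(JF, FA) = 90.00° ✓; |FA| = 27.50 ✗.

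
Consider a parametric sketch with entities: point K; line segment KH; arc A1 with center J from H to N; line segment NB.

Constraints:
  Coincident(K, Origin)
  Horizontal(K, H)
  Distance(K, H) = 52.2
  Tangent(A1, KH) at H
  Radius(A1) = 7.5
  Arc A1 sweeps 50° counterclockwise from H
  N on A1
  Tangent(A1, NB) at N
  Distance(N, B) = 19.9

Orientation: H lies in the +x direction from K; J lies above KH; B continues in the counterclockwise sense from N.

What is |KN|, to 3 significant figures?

58.0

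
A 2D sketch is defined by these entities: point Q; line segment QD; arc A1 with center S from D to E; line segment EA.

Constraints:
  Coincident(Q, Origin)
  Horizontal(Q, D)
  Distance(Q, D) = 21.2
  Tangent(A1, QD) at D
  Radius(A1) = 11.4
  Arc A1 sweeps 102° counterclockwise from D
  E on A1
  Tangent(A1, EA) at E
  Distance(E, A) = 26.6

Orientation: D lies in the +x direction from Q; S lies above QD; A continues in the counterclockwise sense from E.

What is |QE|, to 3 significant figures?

35.2

Q is at the origin; QD is horizontal with |QD| = 21.2 and D on the +x side, so D = (21.2, 0.00). A1 meets QD tangentially, so SD is at right angles to QD, so S = D + (0, 11.4) = (21.2, 11.4). On A1, D sits at bearing -90° from S; a 102° counterclockwise sweep puts E at bearing 12°, so E = S + 11.4·(cos 12°, sin 12°) = (32.4, 13.8). Then |QE| = |E − Q| = 35.2.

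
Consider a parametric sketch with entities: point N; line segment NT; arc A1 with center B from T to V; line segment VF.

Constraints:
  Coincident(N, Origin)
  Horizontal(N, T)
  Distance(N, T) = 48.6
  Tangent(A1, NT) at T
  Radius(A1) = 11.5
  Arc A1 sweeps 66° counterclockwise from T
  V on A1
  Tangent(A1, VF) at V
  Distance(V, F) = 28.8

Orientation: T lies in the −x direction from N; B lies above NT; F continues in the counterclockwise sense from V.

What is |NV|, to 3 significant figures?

38.7

N is at the origin; N and T share the same y with |NT| = 48.6 and T on the −x side, so T = (-48.6, 0.00). The tangent condition forces BT to be normal to NT, so B = T + (0, 11.5) = (-48.6, 11.5). On A1, T sits at bearing -90° from B; a 66° counterclockwise sweep puts V at bearing -24°, so V = B + 11.5·(cos -24°, sin -24°) = (-38.1, 6.82). Then |NV| = |V − N| = 38.7.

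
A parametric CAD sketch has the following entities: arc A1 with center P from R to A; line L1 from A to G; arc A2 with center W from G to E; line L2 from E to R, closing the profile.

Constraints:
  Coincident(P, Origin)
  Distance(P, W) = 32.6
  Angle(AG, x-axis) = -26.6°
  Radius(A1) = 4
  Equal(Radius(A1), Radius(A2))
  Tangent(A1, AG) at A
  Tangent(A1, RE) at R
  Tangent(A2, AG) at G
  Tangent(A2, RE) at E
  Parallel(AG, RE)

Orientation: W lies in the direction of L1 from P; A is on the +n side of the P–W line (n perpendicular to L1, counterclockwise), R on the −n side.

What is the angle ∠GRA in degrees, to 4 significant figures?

76.21°

The slot axis is L1's direction at -26.6°, so u = (cos -26.6°, sin -26.6°) = (0.8942, -0.4478) and n = (−sin -26.6°, cos -26.6°) = (0.4478, 0.8942). P is at the origin and W lies 32.6 along u from P, so W = 32.6·u = (29.15, -14.60). Tangency of A1 to both parallel lines with radius 4.0 puts A and R at P ± 4.0·n: A = (1.791, 3.577), R = (-1.791, -3.577). Equal radii place G and E the same way about W: G = W + 4.0·n = (30.94, -11.02), E = W − 4.0·n = (27.36, -18.17). Then cos ∠GRA = RG·RA / (|RG||RA|), giving 76.21°.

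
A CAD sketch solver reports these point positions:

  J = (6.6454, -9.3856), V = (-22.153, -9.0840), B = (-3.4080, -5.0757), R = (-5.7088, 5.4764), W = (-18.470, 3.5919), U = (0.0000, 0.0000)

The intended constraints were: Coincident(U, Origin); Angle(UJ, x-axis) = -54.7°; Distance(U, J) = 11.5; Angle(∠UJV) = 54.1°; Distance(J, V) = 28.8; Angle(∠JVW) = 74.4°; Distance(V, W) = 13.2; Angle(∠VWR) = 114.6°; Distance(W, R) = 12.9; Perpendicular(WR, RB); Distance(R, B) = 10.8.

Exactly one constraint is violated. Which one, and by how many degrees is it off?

Perpendicular(WR, RB) — off by 3.90°.

U = (0.00, 0.00) ✓; UJ at -54.70° ✓; |UJ| = 11.50 ✓; ∠UJV = 54.10° ✓; |JV| = 28.80 ✓; ∠JVW = 74.40° ✓; |VW| = 13.20 ✓; ∠VWR = 114.6° ✓; |WR| = 12.90 ✓; ∠(WR, RB) = 86.10° ✗; |RB| = 10.80 ✓.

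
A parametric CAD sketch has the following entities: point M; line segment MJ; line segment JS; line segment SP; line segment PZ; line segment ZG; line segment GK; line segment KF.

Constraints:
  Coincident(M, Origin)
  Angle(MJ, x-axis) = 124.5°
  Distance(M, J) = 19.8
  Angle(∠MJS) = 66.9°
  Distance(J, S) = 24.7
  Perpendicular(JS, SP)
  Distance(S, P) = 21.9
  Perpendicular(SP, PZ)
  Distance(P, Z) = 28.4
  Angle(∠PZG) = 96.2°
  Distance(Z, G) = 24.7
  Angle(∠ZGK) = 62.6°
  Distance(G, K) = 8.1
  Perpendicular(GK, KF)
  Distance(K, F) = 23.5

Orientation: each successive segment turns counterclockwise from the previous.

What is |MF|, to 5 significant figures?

15.596

∠ZGK = 62.6° gives GK at -101.20° from the x-axis; with |GK| = 8.1, K = (-11.618, 15.171). The perpendicularity gives KF at right angles to GK, so KF runs at -11.200°; with |KF| = 23.5, F = (11.434, 10.607). Then |MF| = |F − M| = 15.596.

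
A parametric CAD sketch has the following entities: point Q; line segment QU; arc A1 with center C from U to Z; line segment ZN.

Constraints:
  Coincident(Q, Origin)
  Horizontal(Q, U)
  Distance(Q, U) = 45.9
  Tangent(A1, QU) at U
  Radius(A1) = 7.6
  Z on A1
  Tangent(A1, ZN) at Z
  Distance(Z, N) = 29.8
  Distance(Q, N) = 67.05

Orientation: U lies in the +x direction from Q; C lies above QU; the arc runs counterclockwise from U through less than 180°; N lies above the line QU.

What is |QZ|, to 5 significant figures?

53.912

Q is at the origin; QU is horizontal with |QU| = 45.9 and U on the +x side, so U = (45.900, 0.0000). The tangent condition forces CU to be normal to QU, so C = U + (0, 7.6) = (45.900, 7.6000). Since CZ ⟂ ZN (tangency), |CN| = √(7.6² + 29.8²) = 30.754 regardless of where Z sits on A1. So N lies on both circle(Q, 67.05) and circle(C, 30.754); the above-QU intersection is N = (56.192, 36.581). Z is the foot of the tangent from N: Z = (53.468, 6.9053).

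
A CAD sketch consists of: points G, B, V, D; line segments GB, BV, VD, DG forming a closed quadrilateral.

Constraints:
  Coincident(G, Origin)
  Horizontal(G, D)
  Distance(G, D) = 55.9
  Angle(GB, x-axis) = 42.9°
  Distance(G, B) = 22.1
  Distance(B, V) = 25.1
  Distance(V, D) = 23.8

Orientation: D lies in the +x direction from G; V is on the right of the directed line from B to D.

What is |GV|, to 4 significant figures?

32.71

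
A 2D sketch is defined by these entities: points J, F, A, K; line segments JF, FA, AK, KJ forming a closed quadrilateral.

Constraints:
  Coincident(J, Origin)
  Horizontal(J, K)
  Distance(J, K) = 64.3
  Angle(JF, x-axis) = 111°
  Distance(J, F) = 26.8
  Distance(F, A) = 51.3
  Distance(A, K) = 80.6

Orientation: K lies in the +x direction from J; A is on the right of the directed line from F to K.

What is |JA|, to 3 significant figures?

28.8

J is at the origin; J and K share the same y with |JK| = 64.3 and K in +x, so K = (64.3, 0). JF runs at 111.0° with |JF| = 26.8, so F = (-9.60, 25.0). A is determined by |FA| = 51.3 and |AK| = 80.6 together: it lies at the intersection of circle(F, 51.3) and circle(K, 80.6). With |FK| = 78.0, the foot of the radical line on FK is 14.2 from F and the perpendicular offset is √(51.3² − 14.2²) = 49.3. Taking the right-of-FK solution: A = (-11.9, -26.2).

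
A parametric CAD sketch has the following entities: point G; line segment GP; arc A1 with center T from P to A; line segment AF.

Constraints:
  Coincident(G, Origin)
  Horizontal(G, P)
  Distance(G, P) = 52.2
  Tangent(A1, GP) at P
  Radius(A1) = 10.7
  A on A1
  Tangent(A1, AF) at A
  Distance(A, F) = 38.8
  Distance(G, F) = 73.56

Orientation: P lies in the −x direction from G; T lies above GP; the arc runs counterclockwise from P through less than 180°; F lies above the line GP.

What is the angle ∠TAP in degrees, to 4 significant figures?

36.67°

Checks: ∠(TP, PG) = 90.00° ✓; |TP| = 10.70 ✓; |TA| = 10.70 ✓; ∠(TA, AF) = 90.00° ✓; |AF| = 38.80 ✓; |GF| = 73.56 ✓.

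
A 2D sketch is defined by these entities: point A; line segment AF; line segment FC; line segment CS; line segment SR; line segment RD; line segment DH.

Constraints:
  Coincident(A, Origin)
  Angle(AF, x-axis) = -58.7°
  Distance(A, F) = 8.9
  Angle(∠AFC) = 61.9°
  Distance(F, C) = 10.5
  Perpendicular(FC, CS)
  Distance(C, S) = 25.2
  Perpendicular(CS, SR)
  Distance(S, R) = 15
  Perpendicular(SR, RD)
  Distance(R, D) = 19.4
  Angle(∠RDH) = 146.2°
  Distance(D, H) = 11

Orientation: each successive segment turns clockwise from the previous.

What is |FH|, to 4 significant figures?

3.713

A is at the origin; AF runs at -58.7° with length 8.9, so F = (4.624, -7.605). ∠AFC = 61.9° gives FC at -176.8° from the x-axis; with |FC| = 10.5, C = (-5.860, -8.191). FC ⟂ CS, so CS runs at 93.20°; with |CS| = 25.2, S = (-7.267, 16.97). CS ⟂ SR, so SR runs at 3.200°; with |SR| = 15.0, R = (7.710, 17.81). The perpendicularity gives RD at right angles to SR, so RD runs at -86.80°; with |RD| = 19.4, D = (8.793, -1.563). ∠RDH = 146.2° gives DH at -120.6° from the x-axis; with |DH| = 11.0, H = (3.193, -11.03). Then |FH| = |H − F| = 3.713.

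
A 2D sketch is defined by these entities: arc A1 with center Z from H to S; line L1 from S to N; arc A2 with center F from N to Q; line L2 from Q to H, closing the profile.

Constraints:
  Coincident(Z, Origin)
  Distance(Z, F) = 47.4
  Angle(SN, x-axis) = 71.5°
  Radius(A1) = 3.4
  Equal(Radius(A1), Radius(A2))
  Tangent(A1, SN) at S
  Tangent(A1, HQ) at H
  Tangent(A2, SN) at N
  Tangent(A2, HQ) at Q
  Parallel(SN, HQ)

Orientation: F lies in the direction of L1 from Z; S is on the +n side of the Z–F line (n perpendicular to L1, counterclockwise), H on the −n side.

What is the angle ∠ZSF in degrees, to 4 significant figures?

85.90°

The slot axis is L1's direction at 71.5°, so u = (cos 71.5°, sin 71.5°) = (0.3173, 0.9483) and n = (−sin 71.5°, cos 71.5°) = (-0.9483, 0.3173). Z is at the origin and F lies 47.4 along u from Z, so F = 47.4·u = (15.04, 44.95). Tangency of A1 to both parallel lines with radius 3.4 puts S and H at Z ± 3.4·n: S = (-3.224, 1.079), H = (3.224, -1.079). Then cos ∠ZSF = SZ·SF / (|SZ||SF|), giving 85.90°.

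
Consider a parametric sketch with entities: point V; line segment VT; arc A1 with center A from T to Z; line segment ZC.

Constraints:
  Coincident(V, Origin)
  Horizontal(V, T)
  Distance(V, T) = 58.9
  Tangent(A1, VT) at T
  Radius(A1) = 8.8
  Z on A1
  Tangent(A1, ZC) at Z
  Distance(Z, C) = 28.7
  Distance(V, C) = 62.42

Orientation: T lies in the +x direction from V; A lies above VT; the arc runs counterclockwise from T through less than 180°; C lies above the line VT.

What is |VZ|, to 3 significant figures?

67.6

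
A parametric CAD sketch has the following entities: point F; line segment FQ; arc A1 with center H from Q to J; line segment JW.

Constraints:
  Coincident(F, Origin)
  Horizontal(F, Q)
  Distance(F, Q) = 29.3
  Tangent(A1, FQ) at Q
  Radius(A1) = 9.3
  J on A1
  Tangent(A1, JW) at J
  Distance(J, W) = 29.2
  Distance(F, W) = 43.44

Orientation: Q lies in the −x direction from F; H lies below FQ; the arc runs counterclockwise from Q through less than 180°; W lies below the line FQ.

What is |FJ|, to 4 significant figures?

39.71

Checks: |HJ| = 9.300 ✓; ∠(HJ, JW) = 90.00° ✓; |JW| = 29.20 ✓; |FW| = 43.44 ✓.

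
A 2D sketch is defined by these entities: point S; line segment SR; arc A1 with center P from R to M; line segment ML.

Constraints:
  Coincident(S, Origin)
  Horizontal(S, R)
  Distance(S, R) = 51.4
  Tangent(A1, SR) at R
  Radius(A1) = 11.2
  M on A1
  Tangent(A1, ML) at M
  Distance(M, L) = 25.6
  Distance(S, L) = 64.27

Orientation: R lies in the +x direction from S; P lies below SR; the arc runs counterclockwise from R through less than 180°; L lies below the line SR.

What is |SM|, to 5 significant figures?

43.912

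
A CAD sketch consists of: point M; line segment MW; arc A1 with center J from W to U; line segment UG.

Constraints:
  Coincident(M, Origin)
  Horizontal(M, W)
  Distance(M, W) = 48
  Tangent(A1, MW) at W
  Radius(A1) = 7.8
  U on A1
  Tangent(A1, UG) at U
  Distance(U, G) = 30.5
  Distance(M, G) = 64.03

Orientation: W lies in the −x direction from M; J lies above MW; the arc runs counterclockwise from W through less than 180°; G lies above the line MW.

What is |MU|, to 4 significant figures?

41.93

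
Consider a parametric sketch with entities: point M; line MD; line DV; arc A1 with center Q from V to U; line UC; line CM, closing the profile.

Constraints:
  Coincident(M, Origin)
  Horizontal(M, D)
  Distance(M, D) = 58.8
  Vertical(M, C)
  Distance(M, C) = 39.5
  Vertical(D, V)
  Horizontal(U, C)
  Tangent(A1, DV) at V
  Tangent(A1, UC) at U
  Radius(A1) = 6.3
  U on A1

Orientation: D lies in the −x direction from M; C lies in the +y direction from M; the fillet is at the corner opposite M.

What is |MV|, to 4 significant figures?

67.53

The virtual corner opposite M is at (-58.80, 39.50). Since A1 is tangent to DV there, QV ⟂ DV and since A1 is tangent to UC there, QU ⟂ UC, with radius 6.3, so the center Q sits 6.3 in from both sides at Q = (-52.50, 33.20). That places the tangent points at V = (-58.80, 33.20) on DV and U = (-52.50, 39.50) on UC. Then |MV| = |V − M| = 67.53.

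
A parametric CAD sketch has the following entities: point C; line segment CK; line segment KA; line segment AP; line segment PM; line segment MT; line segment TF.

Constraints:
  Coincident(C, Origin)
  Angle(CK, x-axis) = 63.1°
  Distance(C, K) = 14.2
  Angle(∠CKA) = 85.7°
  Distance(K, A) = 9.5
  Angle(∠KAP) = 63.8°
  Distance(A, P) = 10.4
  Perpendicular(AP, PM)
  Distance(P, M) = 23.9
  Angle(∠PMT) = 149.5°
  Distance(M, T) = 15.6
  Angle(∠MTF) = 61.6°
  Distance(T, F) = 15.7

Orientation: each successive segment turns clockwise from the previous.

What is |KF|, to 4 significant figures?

18.24

C is at the origin; CK runs at 63.1° with length 14.2, so K = (6.425, 12.66). ∠CKA = 85.7° gives KA at -31.20° from the x-axis; with |KA| = 9.5, A = (14.55, 7.742). ∠KAP = 63.8° gives AP at -147.4° from the x-axis; with |AP| = 10.4, P = (5.789, 2.139). AP is perpendicular to PM, so PM runs at 122.6°; with |PM| = 23.9, M = (-7.088, 22.27). ∠PMT = 149.5° gives MT at 92.10° from the x-axis; with |MT| = 15.6, T = (-7.659, 37.86). ∠MTF = 61.6° gives TF at -26.30° from the x-axis; with |TF| = 15.7, F = (6.416, 30.91). Then |KF| = |F − K| = 18.24.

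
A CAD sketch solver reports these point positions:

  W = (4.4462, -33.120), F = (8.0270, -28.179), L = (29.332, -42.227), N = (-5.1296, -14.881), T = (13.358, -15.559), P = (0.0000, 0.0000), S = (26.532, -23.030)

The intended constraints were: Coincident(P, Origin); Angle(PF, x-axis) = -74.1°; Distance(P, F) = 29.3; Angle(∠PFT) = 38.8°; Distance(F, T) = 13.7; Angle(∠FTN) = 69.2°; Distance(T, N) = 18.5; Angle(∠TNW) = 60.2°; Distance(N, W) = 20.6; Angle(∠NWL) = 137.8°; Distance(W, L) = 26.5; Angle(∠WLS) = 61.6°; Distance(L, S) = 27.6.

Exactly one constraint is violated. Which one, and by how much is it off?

Distance(L, S) = 27.6 — off by 8.20.

P = (0.00, 0.00) ✓; PF at -74.10° ✓; |PF| = 29.30 ✓; ∠PFT = 38.80° ✓; |FT| = 13.70 ✓; ∠FTN = 69.20° ✓; |TN| = 18.50 ✓; ∠TNW = 60.20° ✓; |NW| = 20.60 ✓; ∠NWL = 137.8° ✓; |WL| = 26.50 ✓; ∠WLS = 61.60° ✓; |LS| = 19.40 ✗.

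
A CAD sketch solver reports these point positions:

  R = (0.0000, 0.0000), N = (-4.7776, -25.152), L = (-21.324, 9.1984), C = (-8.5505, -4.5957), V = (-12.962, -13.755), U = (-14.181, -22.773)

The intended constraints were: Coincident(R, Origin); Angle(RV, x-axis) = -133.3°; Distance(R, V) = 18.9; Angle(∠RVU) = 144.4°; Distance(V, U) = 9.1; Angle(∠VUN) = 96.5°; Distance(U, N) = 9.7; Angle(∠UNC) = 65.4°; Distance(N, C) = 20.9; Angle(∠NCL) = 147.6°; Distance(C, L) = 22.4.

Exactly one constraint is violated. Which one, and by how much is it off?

Distance(C, L) = 22.4 — off by 3.60.

R = (0.00, 0.00) ✓; RV at -133.3° ✓; |RV| = 18.90 ✓; ∠RVU = 144.4° ✓; |VU| = 9.100 ✓; ∠VUN = 96.50° ✓; |UN| = 9.700 ✓; ∠UNC = 65.40° ✓; |NC| = 20.90 ✓; ∠NCL = 147.6° ✓; |CL| = 18.80 ✗.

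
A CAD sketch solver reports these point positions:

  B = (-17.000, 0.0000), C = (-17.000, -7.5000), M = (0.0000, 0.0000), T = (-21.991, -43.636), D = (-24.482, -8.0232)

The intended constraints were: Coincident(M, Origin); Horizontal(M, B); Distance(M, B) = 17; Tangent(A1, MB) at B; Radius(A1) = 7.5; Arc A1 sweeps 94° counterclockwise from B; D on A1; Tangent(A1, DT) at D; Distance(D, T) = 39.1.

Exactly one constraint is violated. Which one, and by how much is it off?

Distance(D, T) = 39.1 — off by 3.40.

M = (0.00, 0.00) ✓; M.y = 0.00, B.y = 0.00 ✓; |MB| = 17.00 ✓; ∠(CB, BM) = 90.00° ✓; |CB| = 7.500 ✓; bearing(C→D) − bearing(C→B) = 94.00° ✓; |CD| = 7.500 ✓; ∠(CD, DT) = 90.00° ✓; |DT| = 35.70 ✗.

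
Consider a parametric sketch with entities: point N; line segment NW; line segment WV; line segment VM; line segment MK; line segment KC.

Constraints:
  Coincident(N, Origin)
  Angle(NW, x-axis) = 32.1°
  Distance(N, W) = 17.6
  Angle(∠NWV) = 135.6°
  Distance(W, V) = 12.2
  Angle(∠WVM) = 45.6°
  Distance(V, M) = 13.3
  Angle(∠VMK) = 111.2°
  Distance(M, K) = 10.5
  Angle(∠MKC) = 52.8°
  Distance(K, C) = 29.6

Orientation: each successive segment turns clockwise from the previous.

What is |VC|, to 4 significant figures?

11.47

N is at the origin; NW runs at 32.1° with length 17.6, so W = (14.91, 9.353). ∠NWV = 135.6° gives WV at -12.30° from the x-axis; with |WV| = 12.2, V = (26.83, 6.754). ∠WVM = 45.6° gives VM at -146.7° from the x-axis; with |VM| = 13.3, M = (15.71, -0.5484). ∠VMK = 111.2° gives MK at 144.5° from the x-axis; with |MK| = 10.5, K = (7.165, 5.549). ∠MKC = 52.8° gives KC at 17.30° from the x-axis; with |KC| = 29.6, C = (35.43, 14.35). Then |VC| = |C − V| = 11.47.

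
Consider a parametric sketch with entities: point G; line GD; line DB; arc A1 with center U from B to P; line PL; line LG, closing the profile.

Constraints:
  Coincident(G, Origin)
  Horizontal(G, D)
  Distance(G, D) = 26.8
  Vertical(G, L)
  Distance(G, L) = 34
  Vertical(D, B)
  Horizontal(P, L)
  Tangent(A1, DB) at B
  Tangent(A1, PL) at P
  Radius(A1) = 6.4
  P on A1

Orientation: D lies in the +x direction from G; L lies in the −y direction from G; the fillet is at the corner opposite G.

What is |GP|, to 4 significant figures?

39.65

G is at the origin; G and D share the same y with |GD| = 26.8 and D on the +x side, so D = (26.80, 0.000). GL is vertical with |GL| = 34.0 and L on the −y side, so L = (0.000, -34.00). The virtual corner opposite G is at (26.80, -34.00). The tangent condition forces UB to be normal to DB and A1 meets PL tangentially, so UP is at right angles to PL, with radius 6.4, so the center U sits 6.4 in from both sides at U = (20.40, -27.60). That places the tangent points at B = (26.80, -27.60) on DB and P = (20.40, -34.00) on PL. Then |GP| = |P − G| = 39.65.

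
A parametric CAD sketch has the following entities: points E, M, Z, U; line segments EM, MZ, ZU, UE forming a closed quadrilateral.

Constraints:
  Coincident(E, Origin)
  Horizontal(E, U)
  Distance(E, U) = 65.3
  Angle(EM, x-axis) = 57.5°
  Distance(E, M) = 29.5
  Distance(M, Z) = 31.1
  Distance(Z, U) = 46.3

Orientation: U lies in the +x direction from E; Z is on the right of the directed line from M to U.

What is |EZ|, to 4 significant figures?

20.30

E is at the origin; EU is horizontal with |EU| = 65.3 and U in +x, so U = (65.3, 0). EM runs at 57.5° with |EM| = 29.5, so M = (15.85, 24.88). Z is determined by |MZ| = 31.1 and |ZU| = 46.3 together: it lies at the intersection of circle(M, 31.1) and circle(U, 46.3). With |MU| = 55.36, the foot of the radical line on MU is 17.05 from M and the perpendicular offset is √(31.1² − 17.05²) = 26.01. Taking the right-of-MU solution: Z = (19.39, -6.018).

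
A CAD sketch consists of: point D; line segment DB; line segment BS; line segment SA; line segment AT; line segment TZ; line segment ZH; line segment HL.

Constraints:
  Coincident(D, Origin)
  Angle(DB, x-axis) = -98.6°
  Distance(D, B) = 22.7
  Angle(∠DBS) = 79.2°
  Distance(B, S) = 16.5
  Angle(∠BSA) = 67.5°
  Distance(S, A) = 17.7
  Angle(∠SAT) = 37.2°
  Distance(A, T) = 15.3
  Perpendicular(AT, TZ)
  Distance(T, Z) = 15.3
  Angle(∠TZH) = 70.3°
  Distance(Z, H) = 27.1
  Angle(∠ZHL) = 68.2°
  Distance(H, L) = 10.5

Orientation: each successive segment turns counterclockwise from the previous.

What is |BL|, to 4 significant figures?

21.83

D is at the origin; DB runs at -98.6° with length 22.7, so B = (-3.394, -22.44). ∠DBS = 79.2° gives BS at 2.200° from the x-axis; with |BS| = 16.5, S = (13.09, -21.81). ∠BSA = 67.5° gives SA at 114.7° from the x-axis; with |SA| = 17.7, A = (5.697, -5.731). ∠SAT = 37.2° gives AT at -102.5° from the x-axis; with |AT| = 15.3, T = (2.386, -20.67). AT is perpendicular to TZ, so TZ runs at -12.50°; with |TZ| = 15.3, Z = (17.32, -23.98). ∠TZH = 70.3° gives ZH at 97.20° from the x-axis; with |ZH| = 27.1, H = (13.93, 2.907). ∠ZHL = 68.2° gives HL at -151.0° from the x-axis; with |HL| = 10.5, L = (4.743, -2.184). Then |BL| = |L − B| = 21.83.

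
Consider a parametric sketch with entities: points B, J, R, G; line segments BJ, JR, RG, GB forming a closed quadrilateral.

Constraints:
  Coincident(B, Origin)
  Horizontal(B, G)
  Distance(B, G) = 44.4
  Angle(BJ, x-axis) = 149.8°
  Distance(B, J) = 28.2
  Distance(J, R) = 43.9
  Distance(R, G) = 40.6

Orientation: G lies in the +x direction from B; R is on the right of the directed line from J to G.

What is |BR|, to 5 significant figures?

17.826

B is at the origin; BG is horizontal with |BG| = 44.4 and G in +x, so G = (44.4, 0). BJ runs at 149.8° with |BJ| = 28.2, so J = (-24.373, 14.185). R is determined by |JR| = 43.9 and |RG| = 40.6 together: it lies at the intersection of circle(J, 43.9) and circle(G, 40.6). With |JG| = 70.220, the foot of the radical line on JG is 37.096 from J and the perpendicular offset is √(43.9² − 37.096²) = 23.476. Taking the right-of-JG solution: R = (7.2160, -16.301).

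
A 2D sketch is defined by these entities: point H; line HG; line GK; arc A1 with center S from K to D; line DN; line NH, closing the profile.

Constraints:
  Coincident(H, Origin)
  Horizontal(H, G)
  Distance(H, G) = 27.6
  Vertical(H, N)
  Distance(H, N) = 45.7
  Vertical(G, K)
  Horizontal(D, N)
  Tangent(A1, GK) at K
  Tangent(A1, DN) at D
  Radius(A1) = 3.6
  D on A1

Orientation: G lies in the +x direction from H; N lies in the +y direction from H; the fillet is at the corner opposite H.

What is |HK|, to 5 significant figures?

50.341

The virtual corner opposite H is at (27.600, 45.700). The tangent condition forces SK to be normal to GK and tangency of A1 to DN means the radius SD is perpendicular to DN, with radius 3.6, so the center S sits 3.6 in from both sides at S = (24.000, 42.100). That places the tangent points at K = (27.600, 42.100) on GK and D = (24.000, 45.700) on DN. Then |HK| = |K − H| = 50.341.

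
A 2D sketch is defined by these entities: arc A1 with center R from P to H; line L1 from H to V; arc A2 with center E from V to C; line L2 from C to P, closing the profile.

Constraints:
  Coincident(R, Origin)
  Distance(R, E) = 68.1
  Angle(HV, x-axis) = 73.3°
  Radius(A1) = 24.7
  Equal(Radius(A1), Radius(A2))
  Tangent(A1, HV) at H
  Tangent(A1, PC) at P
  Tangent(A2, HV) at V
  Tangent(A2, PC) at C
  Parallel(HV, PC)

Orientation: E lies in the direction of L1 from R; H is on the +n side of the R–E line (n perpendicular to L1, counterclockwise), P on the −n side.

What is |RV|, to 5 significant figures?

72.441

Tangency of A1 to both parallel lines with radius 24.7 puts H and P at R ± 24.7·n: H = (-23.658, 7.0978), P = (23.658, -7.0978). Equal radii place V and C the same way about E: V = E + 24.7·n = (-4.0890, 72.326), C = E − 24.7·n = (43.227, 58.130). Then |RV| = |V − R| = 72.441.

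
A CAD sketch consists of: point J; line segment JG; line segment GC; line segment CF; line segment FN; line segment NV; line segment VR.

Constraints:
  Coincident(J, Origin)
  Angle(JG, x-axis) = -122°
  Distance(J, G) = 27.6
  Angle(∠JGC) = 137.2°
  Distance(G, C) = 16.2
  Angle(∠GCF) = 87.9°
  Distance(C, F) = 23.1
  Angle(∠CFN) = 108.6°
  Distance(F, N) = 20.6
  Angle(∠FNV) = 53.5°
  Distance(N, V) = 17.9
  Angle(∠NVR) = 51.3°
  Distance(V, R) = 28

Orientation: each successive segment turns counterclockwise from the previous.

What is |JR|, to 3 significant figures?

40.4

J is at the origin; JG runs at -122.0° with length 27.6, so G = (-14.6, -23.4). ∠JGC = 137.2° gives GC at -79.2° from the x-axis; with |GC| = 16.2, C = (-11.6, -39.3). ∠GCF = 87.9° gives CF at 12.9° from the x-axis; with |CF| = 23.1, F = (10.9, -34.2). ∠CFN = 108.6° gives FN at 84.3° from the x-axis; with |FN| = 20.6, N = (13.0, -13.7). ∠FNV = 53.5° gives NV at -149° from the x-axis; with |NV| = 17.9, V = (-2.40, -22.8). ∠NVR = 51.3° gives VR at -20.5° from the x-axis; with |VR| = 28.0, R = (23.8, -32.6). Then |JR| = |R − J| = 40.4.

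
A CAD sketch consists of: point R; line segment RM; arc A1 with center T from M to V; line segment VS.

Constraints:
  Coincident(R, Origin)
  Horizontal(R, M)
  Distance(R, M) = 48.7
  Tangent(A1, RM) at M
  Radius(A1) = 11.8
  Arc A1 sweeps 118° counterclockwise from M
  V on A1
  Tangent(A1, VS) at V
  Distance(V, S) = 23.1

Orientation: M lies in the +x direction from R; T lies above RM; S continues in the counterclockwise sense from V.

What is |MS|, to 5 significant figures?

37.738

R is at the origin; R and M share the same y with |RM| = 48.7 and M on the +x side, so M = (48.700, 0.0000). A1 meets RM tangentially, so TM is at right angles to RM, so T = M + (0, 11.8) = (48.700, 11.800). On A1, M sits at bearing -90° from T; a 118° counterclockwise sweep puts V at bearing 28°, so V = T + 11.8·(cos 28°, sin 28°) = (59.119, 17.340). A1 meets VS tangentially, so TV is at right angles to VS, so VS runs along (−sin 28°, cos 28°); with |VS| = 23.1, S = (48.274, 37.736). Then |MS| = |S − M| = 37.738.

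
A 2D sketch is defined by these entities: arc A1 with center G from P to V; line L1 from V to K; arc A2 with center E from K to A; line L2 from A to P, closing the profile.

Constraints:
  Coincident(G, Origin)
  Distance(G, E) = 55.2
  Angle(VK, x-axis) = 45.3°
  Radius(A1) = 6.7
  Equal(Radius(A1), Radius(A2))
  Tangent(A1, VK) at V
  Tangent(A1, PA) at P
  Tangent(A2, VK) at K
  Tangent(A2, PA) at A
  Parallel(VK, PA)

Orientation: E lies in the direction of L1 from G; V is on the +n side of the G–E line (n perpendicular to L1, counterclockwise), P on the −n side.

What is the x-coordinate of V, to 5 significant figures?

-4.7624

The slot axis is L1's direction at 45.3°, so u = (cos 45.3°, sin 45.3°) = (0.70339, 0.71080) and n = (−sin 45.3°, cos 45.3°) = (-0.71080, 0.70339). G is at the origin and E lies 55.2 along u from G, so E = 55.2·u = (38.827, 39.236). Tangency of A1 to both parallel lines with radius 6.7 puts V and P at G ± 6.7·n: V = (-4.7624, 4.7127), P = (4.7624, -4.7127). So V.x = -4.7624.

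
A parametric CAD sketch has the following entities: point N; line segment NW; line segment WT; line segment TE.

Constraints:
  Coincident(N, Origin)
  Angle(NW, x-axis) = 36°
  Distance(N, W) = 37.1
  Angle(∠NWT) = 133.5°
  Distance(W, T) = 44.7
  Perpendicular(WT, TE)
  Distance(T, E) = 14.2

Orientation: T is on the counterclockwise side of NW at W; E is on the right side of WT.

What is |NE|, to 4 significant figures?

81.38

N is at the origin; NW runs at 36.0° with length 37.1, so W = 37.1·(cos 36.0°, sin 36.0°) = (30.01, 21.81). ∠NWT = 133.5°, so WT runs at 36.0° + (180° − 133.5°) = 82.50° from the x-axis; with |WT| = 44.7, T = W + 44.7·(cos 82.50°, sin 82.50°) = (35.85, 66.12). WT is perpendicular to TE; with |TE| = 14.2 on the right of WT, E = T + 14.2·(0.9914, -0.1305) = (49.93, 64.27). Then |NE| = |E − N| = 81.38.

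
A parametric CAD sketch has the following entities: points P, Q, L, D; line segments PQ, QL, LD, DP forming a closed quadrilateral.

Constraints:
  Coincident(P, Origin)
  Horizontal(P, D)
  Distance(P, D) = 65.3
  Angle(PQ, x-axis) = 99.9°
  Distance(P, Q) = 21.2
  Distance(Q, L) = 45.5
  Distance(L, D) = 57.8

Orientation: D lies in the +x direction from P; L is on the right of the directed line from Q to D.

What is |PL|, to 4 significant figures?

24.89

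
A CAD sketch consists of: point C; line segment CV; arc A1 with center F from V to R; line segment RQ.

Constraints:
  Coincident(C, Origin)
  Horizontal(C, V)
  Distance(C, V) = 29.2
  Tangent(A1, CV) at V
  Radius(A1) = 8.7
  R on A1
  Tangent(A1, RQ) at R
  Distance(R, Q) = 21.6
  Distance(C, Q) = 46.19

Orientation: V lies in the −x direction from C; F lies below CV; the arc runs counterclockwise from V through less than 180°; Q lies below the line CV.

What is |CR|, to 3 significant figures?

39.1

C is at the origin; CV is horizontal with |CV| = 29.2 and V on the −x side, so V = (-29.2, 0.00). Since A1 is tangent to CV there, FV ⟂ CV, so F = V + (0, -8.7) = (-29.2, -8.70). Since FR ⟂ RQ (tangency), |FQ| = √(8.7² + 21.6²) = 23.3 regardless of where R sits on A1. So Q lies on both circle(C, 46.19) and circle(F, 23.3); the below-CV intersection is Q = (-33.7, -31.5). R is the foot of the tangent from Q: R = (-37.7, -10.3).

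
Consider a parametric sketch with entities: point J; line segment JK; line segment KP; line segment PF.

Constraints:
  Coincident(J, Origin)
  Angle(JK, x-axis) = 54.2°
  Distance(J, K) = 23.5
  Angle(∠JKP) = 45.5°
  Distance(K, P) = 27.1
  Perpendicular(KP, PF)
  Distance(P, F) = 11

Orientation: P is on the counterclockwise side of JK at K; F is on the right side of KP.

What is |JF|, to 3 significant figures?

29.7

J is at the origin; JK runs at 54.2° with length 23.5, so K = 23.5·(cos 54.2°, sin 54.2°) = (13.7, 19.1). ∠JKP = 45.5°, so KP runs at 54.2° + (180° − 45.5°) = 189° from the x-axis; with |KP| = 27.1, P = K + 27.1·(cos 189°, sin 189°) = (-13.0, 15.0). KP ⟂ PF; with |PF| = 11.0 on the right of KP, F = P + 11.0·(-0.151, 0.988) = (-14.7, 25.8). Then |JF| = |F − J| = 29.7.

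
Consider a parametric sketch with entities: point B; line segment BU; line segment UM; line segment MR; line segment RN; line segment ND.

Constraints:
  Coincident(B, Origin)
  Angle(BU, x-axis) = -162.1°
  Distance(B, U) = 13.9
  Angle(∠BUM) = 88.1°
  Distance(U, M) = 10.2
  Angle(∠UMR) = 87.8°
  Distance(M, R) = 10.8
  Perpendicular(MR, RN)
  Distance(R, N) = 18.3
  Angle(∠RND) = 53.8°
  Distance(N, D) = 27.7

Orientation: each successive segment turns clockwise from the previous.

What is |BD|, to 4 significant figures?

26.81

MR ⟂ RN, so RN runs at -76.20°; with |RN| = 18.3, N = (-1.185, -9.663). ∠RND = 53.8° gives ND at 157.6° from the x-axis; with |ND| = 27.7, D = (-26.80, 0.8927). Then |BD| = |D − B| = 26.81.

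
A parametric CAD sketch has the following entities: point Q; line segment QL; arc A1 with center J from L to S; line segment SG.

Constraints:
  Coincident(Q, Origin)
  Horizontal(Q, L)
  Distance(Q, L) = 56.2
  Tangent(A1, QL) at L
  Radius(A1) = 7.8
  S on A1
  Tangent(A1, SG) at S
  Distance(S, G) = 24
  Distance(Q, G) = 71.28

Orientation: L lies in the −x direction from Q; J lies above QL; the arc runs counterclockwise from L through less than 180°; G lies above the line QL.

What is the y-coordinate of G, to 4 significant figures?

31.88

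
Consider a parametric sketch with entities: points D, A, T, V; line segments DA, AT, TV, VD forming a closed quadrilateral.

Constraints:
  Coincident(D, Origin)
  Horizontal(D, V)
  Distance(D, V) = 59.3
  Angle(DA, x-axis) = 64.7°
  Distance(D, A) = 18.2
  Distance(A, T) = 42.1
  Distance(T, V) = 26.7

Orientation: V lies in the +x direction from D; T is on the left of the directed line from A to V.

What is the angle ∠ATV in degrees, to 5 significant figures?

101.29°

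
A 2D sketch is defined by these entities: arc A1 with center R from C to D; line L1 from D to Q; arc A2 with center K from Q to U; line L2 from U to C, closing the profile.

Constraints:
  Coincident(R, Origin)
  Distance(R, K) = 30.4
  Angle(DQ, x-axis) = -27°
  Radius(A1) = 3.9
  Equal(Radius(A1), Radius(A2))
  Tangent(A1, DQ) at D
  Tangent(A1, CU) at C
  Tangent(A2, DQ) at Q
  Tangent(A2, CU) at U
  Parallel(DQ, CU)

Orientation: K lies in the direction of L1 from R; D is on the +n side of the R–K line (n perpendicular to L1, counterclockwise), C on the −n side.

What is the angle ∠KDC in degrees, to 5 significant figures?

82.689°

The slot axis is L1's direction at -27.0°, so u = (cos -27.0°, sin -27.0°) = (0.89101, -0.45399) and n = (−sin -27.0°, cos -27.0°) = (0.45399, 0.89101). R is at the origin and K lies 30.4 along u from R, so K = 30.4·u = (27.087, -13.801). Tangency of A1 to both parallel lines with radius 3.9 puts D and C at R ± 3.9·n: D = (1.7706, 3.4749), C = (-1.7706, -3.4749). Then cos ∠KDC = DK·DC / (|DK||DC|), giving 82.689°.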